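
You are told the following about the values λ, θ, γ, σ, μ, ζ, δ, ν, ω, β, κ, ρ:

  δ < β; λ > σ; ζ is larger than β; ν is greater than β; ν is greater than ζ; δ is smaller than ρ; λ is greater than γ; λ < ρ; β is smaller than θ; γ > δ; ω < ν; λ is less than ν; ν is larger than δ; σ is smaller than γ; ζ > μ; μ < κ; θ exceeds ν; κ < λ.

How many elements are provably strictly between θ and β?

Chaining upward from β reaches: ζ, ν.
Chaining downward from θ reaches: δ, ω, μ, ζ, κ, σ, γ, λ, ν.
Strictly between β and θ are those in both lists: ζ, ν — 2 elements.

2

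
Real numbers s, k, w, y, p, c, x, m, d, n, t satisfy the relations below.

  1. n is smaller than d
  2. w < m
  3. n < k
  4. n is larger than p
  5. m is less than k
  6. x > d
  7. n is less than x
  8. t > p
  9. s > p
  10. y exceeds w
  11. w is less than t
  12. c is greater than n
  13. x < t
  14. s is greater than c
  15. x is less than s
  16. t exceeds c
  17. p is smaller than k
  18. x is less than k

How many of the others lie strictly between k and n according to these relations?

The relations place n below k. An element lies strictly between them when it is forced above n and also forced below k.
Above n: {c, d, x, t, s}. Below k: {p, w, m, d, x}.
Intersection: {d, x} — 2.

2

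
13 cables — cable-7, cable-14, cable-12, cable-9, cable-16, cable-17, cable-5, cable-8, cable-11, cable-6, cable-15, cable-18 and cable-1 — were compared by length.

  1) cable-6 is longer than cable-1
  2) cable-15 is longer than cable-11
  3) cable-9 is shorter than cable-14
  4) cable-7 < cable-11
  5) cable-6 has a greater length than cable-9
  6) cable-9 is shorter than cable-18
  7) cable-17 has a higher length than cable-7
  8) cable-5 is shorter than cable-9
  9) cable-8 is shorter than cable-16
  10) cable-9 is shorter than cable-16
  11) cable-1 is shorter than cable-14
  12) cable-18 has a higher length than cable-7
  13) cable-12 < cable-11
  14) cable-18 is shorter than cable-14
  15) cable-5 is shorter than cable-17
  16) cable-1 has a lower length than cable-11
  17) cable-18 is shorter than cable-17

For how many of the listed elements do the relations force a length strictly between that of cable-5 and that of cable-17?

2

The relations place cable-5 below cable-17. An element lies strictly between them when it is forced above cable-5 and also forced below cable-17.
Above cable-5: {cable-9, cable-18, cable-14, cable-6, cable-16}. Below cable-17: {cable-7, cable-9, cable-18}.
Intersection: {cable-9, cable-18} — 2.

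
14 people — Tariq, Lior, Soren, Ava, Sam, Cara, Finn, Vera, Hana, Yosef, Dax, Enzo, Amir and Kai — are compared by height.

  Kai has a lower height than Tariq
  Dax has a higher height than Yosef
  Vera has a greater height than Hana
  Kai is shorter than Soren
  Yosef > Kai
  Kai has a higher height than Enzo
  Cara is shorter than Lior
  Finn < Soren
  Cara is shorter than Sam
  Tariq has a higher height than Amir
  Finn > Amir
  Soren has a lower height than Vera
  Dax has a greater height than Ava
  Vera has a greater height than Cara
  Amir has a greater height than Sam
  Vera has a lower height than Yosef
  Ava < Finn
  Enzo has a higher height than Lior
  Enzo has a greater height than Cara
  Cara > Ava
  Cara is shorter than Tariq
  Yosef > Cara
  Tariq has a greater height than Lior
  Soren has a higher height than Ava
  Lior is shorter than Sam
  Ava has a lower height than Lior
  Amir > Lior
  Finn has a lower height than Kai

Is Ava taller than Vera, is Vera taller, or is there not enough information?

The relevant relations are Ava < Lior; Lior < Sam; Sam < Amir; Amir < Finn; Finn < Kai; Kai < Soren; Soren < Vera.
Chaining these gives Ava < Lior < Sam < Amir < Finn < Kai < Soren < Vera.
So Vera is taller.

Vera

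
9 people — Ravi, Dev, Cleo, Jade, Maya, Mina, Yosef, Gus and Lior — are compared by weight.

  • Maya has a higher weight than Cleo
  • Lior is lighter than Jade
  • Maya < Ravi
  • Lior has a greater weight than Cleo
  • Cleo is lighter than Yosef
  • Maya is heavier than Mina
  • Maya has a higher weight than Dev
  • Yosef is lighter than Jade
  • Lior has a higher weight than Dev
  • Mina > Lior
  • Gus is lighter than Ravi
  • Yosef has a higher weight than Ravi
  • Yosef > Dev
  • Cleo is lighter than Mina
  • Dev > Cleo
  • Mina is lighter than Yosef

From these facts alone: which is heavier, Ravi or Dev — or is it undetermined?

Ravi

The relevant relations are Dev < Lior; Lior < Mina; Mina < Maya; Maya < Ravi.
Together: Dev < Lior < Mina < Maya < Ravi.
So Ravi is heavier.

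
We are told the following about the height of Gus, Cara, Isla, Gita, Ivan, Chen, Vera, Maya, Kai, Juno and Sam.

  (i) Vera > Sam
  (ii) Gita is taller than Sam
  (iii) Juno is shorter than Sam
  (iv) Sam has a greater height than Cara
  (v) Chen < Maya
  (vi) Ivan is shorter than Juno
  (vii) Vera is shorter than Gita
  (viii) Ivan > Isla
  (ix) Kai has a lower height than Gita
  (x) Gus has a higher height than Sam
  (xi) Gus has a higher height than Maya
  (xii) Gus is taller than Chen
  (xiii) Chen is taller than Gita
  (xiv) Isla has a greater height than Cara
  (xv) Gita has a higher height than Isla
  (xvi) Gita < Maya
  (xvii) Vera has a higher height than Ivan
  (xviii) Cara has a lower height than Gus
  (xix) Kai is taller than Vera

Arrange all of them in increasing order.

Cara < Isla < Ivan < Juno < Sam < Vera < Kai < Gita < Chen < Maya < Gus

The consecutive links are each given: Cara < Isla; Isla < Ivan; Ivan < Juno; Juno < Sam; Sam < Vera; Vera < Kai; Kai < Gita; Gita < Chen; Chen < Maya; Maya < Gus.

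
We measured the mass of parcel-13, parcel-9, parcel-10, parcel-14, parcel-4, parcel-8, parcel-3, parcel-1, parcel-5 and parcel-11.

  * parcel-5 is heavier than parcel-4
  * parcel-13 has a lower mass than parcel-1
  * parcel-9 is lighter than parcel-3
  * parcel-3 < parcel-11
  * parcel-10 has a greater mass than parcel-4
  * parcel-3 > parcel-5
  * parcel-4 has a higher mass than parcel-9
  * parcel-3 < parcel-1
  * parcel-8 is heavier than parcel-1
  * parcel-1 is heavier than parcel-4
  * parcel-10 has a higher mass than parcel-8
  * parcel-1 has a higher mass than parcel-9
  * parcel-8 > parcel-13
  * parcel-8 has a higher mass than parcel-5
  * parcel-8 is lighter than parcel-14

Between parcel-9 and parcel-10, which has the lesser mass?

parcel-9

The relevant relations are parcel-9 < parcel-4; parcel-4 < parcel-5; parcel-5 < parcel-3; parcel-3 < parcel-1; parcel-1 < parcel-8; parcel-8 < parcel-10.
Chaining these gives parcel-9 < parcel-4 < parcel-5 < parcel-3 < parcel-1 < parcel-8 < parcel-10.
So parcel-9 < parcel-10; parcel-9 is the lighter of the two.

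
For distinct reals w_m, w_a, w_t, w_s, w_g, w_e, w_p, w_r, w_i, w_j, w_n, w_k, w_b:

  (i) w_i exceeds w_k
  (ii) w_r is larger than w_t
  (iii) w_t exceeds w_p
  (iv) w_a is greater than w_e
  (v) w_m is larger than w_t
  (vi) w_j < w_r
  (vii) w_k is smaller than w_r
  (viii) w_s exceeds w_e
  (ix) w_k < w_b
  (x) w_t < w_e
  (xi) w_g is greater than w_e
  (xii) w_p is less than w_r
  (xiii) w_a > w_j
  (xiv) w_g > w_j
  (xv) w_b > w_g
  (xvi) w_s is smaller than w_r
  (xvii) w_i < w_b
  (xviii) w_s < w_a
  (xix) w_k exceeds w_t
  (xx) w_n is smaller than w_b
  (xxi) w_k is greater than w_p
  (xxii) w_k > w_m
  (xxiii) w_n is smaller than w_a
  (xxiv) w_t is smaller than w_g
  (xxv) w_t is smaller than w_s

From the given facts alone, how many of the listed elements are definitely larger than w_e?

5

From w_e the given relations immediately reach w_g, w_s, w_a.
From those, w_b, w_r — 5 in total.
No other element is forced above w_e by the given relations, so the count is 5.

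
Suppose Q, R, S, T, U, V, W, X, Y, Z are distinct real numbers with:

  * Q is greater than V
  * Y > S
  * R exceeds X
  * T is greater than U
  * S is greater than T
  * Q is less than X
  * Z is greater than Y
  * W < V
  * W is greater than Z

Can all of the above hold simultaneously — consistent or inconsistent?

Every relation is compatible with U < T < S < Y < Z < W < V < Q < X < R; the set is consistent.

consistent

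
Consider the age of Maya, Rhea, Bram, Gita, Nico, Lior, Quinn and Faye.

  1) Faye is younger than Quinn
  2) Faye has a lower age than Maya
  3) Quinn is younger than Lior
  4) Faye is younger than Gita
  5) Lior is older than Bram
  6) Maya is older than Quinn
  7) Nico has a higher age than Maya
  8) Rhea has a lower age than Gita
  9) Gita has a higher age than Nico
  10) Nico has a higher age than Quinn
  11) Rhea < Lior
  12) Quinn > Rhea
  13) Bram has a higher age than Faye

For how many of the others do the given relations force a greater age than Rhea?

5

The elements the relations force above Rhea are Quinn, Maya, Nico, Lior, Gita — no chain reaches any other.
That is 5.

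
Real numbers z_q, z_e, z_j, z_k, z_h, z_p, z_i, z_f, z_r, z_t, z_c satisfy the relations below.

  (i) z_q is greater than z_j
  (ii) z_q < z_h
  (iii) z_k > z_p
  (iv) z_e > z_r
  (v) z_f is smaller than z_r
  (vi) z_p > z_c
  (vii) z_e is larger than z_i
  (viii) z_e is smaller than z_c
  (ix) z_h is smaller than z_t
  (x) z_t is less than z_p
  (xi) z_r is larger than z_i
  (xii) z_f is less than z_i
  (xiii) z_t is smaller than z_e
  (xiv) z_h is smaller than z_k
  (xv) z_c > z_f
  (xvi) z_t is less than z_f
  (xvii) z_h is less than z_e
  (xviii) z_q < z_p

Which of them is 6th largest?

Piecing the relations together gives one ordering: z_j < z_q < z_h < z_t < z_f < z_i < z_r < z_e < z_c < z_p < z_k.
Counting 6 from the largest end gives z_i.

z_i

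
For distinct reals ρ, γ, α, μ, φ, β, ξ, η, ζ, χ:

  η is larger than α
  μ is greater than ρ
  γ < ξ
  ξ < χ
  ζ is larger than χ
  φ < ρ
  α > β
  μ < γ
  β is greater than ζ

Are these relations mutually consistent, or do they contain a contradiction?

Every relation is compatible with φ < ρ < μ < γ < ξ < χ < ζ < β < α < η; the set is consistent.

consistent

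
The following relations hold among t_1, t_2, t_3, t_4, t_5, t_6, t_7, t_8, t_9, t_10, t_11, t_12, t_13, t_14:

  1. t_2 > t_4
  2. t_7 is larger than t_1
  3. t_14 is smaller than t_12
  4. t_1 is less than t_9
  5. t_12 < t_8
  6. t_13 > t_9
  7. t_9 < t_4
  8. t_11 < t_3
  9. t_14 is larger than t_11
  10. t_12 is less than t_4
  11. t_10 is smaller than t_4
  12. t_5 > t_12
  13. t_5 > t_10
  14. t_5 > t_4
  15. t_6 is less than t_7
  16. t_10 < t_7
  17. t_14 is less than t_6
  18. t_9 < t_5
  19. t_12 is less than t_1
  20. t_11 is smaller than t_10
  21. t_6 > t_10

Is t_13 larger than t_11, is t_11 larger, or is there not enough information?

Link the given pairs in sequence: t_11 < t_14; t_14 < t_12; t_12 < t_1; t_1 < t_9; t_9 < t_13.
Chaining these gives t_11 < t_14 < t_12 < t_1 < t_9 < t_13.
So t_13 is larger.

t_13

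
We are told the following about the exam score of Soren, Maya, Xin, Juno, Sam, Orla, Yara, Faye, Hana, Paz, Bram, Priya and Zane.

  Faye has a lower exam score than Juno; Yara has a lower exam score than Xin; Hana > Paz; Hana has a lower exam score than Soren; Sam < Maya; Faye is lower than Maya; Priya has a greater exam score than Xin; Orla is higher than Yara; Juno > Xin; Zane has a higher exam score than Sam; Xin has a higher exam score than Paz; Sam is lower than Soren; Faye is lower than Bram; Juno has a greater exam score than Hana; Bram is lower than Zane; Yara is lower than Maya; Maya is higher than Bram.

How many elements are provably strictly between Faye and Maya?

1

Chaining upward from Faye reaches: Bram, Zane, Juno.
Chaining downward from Maya reaches: Sam, Yara, Bram.
Strictly between Faye and Maya are those in both lists: Bram — 1 element.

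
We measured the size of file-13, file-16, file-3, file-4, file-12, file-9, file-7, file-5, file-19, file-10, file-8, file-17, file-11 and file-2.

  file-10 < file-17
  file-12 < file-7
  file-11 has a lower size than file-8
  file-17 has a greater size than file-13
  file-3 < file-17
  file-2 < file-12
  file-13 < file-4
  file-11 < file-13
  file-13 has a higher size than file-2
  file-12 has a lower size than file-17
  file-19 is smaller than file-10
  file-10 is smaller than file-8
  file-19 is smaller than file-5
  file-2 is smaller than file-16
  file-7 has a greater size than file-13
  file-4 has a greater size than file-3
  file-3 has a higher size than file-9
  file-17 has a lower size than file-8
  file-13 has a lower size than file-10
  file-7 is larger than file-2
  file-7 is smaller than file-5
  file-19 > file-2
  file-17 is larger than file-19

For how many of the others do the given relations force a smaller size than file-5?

6

The elements the relations force below file-5 are file-2, file-19, file-11, file-13, file-12, file-7 — no chain reaches any other.
That is 6.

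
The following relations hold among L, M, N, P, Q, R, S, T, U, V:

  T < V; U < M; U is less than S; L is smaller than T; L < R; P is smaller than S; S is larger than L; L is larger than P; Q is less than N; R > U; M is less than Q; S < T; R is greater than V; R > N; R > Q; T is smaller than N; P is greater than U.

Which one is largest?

Chaining downward from R: directly below it, U, L, Q, N, V; then P, T, M; then S.
That covers every other element, and nothing is given above R, so R is the largest.

R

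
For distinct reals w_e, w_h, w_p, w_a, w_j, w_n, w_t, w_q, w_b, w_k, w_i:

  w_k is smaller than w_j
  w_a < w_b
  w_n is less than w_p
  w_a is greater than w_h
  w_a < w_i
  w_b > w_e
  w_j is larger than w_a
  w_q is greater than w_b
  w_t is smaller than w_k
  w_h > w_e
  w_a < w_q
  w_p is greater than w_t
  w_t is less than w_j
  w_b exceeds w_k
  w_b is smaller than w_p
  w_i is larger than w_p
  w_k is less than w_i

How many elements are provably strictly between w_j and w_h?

The relations place w_h below w_j. An element lies strictly between them when it is forced above w_h and also forced below w_j.
Above w_h: {w_a, w_b, w_q, w_p, w_i}. Below w_j: {w_t, w_e, w_k, w_a}.
Intersection: {w_a} — 1.

1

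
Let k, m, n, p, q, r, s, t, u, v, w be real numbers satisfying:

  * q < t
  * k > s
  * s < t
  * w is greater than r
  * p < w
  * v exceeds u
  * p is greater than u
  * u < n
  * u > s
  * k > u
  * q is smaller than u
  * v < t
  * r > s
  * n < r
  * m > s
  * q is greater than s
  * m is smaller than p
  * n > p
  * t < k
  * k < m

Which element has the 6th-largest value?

k

The consecutive relations fix a unique order: s < q < u < v < t < k < m < p < n < r < w.
The 6th largest is k.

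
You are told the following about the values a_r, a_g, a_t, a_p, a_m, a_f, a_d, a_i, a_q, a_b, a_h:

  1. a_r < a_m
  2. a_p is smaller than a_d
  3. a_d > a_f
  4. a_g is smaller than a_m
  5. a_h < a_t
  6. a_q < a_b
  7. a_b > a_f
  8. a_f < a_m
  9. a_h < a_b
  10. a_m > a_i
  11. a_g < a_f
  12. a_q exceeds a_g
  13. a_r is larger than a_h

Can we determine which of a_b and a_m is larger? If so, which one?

undetermined

Following every chain through a_b: below a_b we get a_h, a_g, a_q, a_f.
a_m is not reached, and no chain runs the other way from a_m to a_b.
So the given relations leave the order of a_b and a_m undetermined.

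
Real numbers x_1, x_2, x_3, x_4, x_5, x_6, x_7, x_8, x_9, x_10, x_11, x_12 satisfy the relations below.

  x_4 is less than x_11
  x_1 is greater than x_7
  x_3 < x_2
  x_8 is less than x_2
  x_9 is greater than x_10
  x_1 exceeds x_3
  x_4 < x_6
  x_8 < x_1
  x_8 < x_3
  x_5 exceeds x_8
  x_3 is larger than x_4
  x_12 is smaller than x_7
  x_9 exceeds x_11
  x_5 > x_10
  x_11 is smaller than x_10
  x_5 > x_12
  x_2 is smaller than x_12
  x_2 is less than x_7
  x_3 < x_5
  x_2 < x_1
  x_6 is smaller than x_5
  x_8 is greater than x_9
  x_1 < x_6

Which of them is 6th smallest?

Chaining the given pairs: x_4 < x_11 < x_10 < x_9 < x_8 < x_3 < x_2 < x_12 < x_7 < x_1 < x_6 < x_5.
Counting 6 from the smallest end gives x_3.

x_3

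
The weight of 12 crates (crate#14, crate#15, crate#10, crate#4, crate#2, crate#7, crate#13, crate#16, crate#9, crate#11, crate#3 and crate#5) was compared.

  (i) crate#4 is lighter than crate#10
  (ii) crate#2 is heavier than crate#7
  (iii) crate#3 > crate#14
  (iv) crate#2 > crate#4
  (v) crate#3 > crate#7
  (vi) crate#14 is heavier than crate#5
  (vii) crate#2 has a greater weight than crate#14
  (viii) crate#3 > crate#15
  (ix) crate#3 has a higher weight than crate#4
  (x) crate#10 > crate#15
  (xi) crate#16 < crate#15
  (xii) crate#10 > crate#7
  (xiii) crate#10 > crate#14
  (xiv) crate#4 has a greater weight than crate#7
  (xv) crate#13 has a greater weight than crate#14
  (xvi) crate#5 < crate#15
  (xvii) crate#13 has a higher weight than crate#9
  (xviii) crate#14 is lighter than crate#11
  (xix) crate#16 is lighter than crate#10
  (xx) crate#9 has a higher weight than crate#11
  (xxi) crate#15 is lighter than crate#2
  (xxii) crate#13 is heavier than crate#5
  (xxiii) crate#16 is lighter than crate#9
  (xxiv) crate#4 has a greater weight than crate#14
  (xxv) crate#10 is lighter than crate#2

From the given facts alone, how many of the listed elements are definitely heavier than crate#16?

6

From crate#16 the given relations immediately reach crate#15, crate#9, crate#10.
From those, crate#2, crate#3, crate#13 — 6 in total.
Nothing else is reachable above crate#16; 6 in all.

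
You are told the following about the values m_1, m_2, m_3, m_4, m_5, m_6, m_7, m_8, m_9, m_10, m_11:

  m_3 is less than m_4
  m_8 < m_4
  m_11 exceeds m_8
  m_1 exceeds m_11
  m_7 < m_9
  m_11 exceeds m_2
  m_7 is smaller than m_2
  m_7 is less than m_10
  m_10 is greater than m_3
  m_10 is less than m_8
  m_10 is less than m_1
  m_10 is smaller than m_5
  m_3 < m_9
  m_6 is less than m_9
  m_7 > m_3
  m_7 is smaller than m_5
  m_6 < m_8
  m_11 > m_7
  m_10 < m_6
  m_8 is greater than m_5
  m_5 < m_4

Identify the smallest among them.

m_3

m_7 is not least since m_3 < m_7; m_2 is not least since m_7 < m_2; m_10 is not least since m_7 < m_10; m_6 is not least since m_10 < m_6; m_5 is not least since m_7 < m_5; m_9 is not least since m_6 < m_9; m_8 is not least since m_10 < m_8; m_11 is not least since m_2 < m_11; m_1 is not least since m_11 < m_1; m_4 is not least since m_5 < m_4.
Only m_3 has nothing below it, so m_3 is the smallest.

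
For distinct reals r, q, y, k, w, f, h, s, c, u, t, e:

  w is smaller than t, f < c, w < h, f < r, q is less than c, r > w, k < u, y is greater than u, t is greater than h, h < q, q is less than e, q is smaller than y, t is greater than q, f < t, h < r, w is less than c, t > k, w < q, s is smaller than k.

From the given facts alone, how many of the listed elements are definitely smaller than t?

6

The elements the relations force below t are w, h, q, s, f, k — no chain reaches any other.
That is 6.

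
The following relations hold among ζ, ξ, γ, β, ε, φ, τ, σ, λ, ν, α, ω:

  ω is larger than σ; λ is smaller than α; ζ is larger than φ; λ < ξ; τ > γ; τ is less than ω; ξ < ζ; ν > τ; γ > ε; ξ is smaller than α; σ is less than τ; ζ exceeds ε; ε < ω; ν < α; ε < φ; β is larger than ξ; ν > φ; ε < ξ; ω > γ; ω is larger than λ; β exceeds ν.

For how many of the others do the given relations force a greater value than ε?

The elements the relations force above ε are φ, ξ, ζ, γ, τ, ν, ω, α, β — no chain reaches any other.
That is 9.

9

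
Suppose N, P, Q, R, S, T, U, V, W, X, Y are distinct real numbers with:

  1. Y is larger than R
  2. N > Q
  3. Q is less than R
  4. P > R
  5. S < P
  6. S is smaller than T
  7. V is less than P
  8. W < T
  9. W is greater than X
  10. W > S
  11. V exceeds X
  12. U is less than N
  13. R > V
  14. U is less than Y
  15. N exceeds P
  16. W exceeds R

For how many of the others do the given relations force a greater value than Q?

6

From Q the given relations immediately reach R, N.
From those, Y, W, P — 5 in total.
From those, T — 6 in total.
No other element is forced above Q by the given relations, so the count is 6.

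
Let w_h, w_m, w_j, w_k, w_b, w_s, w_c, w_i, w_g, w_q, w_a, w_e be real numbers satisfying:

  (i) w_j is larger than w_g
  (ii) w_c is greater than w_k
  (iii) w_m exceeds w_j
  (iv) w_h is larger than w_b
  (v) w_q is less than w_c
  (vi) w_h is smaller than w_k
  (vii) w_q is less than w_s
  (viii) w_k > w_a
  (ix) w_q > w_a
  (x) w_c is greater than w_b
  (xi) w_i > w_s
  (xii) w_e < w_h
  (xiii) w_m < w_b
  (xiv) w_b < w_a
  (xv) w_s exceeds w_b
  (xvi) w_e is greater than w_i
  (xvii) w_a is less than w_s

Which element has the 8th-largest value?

Chaining the given pairs: w_g < w_j < w_m < w_b < w_a < w_q < w_s < w_i < w_e < w_h < w_k < w_c.
The 8th largest is w_a.

w_a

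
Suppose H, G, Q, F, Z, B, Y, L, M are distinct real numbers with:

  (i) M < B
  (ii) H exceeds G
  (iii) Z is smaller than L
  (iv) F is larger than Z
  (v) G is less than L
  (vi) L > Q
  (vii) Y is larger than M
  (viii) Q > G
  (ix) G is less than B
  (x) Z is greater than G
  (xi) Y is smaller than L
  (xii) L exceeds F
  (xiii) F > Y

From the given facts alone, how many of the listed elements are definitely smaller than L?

Directly below L: G, Q, Y, Z, F.
One step further: M (6 so far).
No other element is forced below L by the given relations, so the count is 6.

6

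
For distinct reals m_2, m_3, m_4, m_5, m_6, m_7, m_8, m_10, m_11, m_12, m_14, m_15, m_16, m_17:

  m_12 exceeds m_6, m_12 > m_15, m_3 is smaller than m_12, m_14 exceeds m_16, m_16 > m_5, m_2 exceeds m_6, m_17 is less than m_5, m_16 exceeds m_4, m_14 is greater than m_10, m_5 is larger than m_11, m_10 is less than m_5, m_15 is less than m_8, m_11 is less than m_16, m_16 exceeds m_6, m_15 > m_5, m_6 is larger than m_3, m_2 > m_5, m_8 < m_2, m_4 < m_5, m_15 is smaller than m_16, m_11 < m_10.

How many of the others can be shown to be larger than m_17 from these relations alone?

The elements the relations force above m_17 are m_5, m_15, m_16, m_8, m_14, m_12, m_2 — no chain reaches any other.
That is 7.

7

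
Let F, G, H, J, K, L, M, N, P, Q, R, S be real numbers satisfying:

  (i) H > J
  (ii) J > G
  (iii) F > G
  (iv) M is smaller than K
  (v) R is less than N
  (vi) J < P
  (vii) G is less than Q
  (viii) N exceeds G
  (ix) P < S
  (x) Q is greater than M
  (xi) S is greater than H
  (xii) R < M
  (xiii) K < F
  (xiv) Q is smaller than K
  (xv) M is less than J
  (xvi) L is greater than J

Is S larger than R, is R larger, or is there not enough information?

Link the given pairs in sequence: R < M; M < J; J < H; H < S.
Chaining these gives R < M < J < H < S.
So S is larger.

S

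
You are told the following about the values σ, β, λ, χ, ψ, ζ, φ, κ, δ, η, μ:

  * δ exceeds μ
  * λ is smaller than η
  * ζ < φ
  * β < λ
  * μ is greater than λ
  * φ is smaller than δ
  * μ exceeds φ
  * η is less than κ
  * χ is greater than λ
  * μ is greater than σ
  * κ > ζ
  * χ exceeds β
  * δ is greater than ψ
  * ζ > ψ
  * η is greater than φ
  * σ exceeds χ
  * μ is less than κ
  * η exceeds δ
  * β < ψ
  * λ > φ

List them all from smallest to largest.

Nothing is placed below β, so it is least; from there β < ψ; ψ < ζ; ζ < φ; φ < λ; λ < χ; χ < σ; σ < μ; μ < δ; δ < η; η < κ, each given directly.

β < ψ < ζ < φ < λ < χ < σ < μ < δ < η < κ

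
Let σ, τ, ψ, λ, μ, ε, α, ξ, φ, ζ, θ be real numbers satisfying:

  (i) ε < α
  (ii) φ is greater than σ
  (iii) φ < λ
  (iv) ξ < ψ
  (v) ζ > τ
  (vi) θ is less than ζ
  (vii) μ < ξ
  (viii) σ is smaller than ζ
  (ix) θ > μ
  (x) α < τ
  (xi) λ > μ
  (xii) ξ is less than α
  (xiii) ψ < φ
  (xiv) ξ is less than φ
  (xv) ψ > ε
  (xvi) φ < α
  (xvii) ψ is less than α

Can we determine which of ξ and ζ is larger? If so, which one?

ξ < φ < α < τ < ζ, by transitivity through φ, α, τ.
So ζ is larger.

ζ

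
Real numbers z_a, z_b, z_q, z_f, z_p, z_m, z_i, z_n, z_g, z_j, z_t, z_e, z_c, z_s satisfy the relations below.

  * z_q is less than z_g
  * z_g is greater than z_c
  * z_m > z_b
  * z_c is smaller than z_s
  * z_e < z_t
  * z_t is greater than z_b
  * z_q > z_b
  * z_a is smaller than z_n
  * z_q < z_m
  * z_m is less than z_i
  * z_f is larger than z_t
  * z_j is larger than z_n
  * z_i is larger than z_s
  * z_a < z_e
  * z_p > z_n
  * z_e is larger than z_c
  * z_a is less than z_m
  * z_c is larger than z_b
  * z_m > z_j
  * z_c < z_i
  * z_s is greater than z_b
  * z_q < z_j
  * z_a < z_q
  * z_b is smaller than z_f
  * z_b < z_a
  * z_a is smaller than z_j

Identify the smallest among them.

z_b

z_a is not least since z_b < z_a; z_c is not least since z_b < z_c; z_q is not least since z_a < z_q; z_n is not least since z_a < z_n; z_e is not least since z_c < z_e; z_g is not least since z_q < z_g; z_p is not least since z_n < z_p; z_t is not least since z_b < z_t; z_j is not least since z_n < z_j; z_s is not least since z_b < z_s; z_m is not least since z_j < z_m; z_i is not least since z_s < z_i; z_f is not least since z_b < z_f.
Only z_b has nothing below it, so z_b is the smallest.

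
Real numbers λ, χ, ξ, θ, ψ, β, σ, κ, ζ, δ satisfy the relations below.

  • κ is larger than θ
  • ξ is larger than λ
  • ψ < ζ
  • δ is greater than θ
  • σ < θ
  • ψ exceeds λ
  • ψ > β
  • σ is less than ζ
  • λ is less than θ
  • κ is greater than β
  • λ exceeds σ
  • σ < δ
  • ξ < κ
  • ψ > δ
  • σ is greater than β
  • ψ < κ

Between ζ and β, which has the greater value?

ζ

β < σ and σ < λ give β < λ.
Then λ < θ extends the chain to θ.
With θ < δ: β < σ < λ < θ < δ.
Then δ < ψ extends the chain to ψ.
With ψ < ζ: β < σ < λ < θ < δ < ψ < ζ.
So β < ζ; ζ is the larger of the two.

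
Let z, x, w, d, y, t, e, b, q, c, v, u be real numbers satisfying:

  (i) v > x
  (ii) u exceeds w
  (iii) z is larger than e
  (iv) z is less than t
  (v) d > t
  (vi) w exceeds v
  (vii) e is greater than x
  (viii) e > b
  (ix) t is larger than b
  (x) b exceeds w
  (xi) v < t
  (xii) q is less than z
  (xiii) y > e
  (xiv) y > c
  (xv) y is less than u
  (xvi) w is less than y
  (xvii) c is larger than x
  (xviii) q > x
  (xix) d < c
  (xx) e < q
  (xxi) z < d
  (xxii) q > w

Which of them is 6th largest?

z

Piecing the relations together gives one ordering: x < v < w < b < e < q < z < t < d < c < y < u.
Counting 6 from the largest end gives z.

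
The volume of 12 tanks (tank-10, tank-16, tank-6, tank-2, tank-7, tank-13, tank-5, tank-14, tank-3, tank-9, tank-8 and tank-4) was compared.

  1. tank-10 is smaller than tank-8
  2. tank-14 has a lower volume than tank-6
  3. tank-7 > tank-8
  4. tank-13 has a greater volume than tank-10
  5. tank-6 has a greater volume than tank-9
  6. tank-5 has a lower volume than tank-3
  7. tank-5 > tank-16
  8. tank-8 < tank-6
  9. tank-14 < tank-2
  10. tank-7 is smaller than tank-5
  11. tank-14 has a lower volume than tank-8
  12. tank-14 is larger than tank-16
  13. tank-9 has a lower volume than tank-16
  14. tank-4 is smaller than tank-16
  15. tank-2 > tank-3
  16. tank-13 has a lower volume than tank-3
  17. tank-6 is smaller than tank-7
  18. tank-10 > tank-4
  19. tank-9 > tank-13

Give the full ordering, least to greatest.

Nothing is placed below tank-4, so it is least; from there tank-4 < tank-10; tank-10 < tank-13; tank-13 < tank-9; tank-9 < tank-16; tank-16 < tank-14; tank-14 < tank-8; tank-8 < tank-6; tank-6 < tank-7; tank-7 < tank-5; tank-5 < tank-3; tank-3 < tank-2, each given directly.

tank-4 < tank-10 < tank-13 < tank-9 < tank-16 < tank-14 < tank-8 < tank-6 < tank-7 < tank-5 < tank-3 < tank-2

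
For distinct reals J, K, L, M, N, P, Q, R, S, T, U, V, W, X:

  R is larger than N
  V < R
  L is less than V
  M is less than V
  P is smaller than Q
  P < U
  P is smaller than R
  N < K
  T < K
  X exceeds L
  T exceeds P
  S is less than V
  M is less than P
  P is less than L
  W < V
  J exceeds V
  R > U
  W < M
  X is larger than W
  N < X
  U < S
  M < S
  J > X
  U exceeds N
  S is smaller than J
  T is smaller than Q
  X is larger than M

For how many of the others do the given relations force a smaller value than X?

From X the given relations immediately reach W, M, N, L.
From those, P — 5 in total.
No other element is forced below X by the given relations, so the count is 5.

5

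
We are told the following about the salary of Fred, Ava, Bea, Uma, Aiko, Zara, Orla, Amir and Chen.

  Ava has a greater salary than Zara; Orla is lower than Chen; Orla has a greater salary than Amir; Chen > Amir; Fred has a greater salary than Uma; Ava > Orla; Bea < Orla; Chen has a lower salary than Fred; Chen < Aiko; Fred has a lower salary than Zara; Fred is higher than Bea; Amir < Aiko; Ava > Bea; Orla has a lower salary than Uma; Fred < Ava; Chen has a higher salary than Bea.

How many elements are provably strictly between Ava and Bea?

Chaining upward from Bea reaches: Orla, Uma, Chen, Fred, Zara, Aiko.
Chaining downward from Ava reaches: Amir, Orla, Uma, Chen, Fred, Zara.
Strictly between Bea and Ava are those in both lists: Orla, Uma, Chen, Fred, Zara — 5 elements.

5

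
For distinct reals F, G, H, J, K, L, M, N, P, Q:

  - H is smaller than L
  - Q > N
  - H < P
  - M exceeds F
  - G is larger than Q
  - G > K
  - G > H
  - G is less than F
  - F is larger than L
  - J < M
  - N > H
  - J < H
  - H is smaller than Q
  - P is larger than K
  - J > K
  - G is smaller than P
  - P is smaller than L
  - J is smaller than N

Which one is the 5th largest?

The consecutive relations fix a unique order: K < J < H < N < Q < G < P < L < F < M.
The 5th largest is G.

G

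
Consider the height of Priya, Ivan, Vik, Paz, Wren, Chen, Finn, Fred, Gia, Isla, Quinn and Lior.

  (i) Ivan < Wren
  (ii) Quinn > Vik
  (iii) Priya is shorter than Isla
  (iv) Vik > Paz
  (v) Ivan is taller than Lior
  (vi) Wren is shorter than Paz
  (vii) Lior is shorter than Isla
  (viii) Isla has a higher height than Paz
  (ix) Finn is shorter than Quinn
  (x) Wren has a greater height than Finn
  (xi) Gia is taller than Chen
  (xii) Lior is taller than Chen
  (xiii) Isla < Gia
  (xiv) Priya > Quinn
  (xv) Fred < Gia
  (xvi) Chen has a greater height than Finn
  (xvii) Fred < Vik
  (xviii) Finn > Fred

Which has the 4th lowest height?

Lior

Chaining the given pairs: Fred < Finn < Chen < Lior < Ivan < Wren < Paz < Vik < Quinn < Priya < Isla < Gia.
Counting 4 from the smallest end gives Lior.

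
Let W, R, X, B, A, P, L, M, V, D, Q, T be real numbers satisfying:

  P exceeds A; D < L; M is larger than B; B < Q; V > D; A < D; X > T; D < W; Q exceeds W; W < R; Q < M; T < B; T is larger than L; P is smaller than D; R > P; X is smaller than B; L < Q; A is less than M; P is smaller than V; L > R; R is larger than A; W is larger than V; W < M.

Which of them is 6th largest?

L

Chaining the given pairs: A < P < D < V < W < R < L < T < X < B < Q < M.
Counting 6 from the largest end gives L.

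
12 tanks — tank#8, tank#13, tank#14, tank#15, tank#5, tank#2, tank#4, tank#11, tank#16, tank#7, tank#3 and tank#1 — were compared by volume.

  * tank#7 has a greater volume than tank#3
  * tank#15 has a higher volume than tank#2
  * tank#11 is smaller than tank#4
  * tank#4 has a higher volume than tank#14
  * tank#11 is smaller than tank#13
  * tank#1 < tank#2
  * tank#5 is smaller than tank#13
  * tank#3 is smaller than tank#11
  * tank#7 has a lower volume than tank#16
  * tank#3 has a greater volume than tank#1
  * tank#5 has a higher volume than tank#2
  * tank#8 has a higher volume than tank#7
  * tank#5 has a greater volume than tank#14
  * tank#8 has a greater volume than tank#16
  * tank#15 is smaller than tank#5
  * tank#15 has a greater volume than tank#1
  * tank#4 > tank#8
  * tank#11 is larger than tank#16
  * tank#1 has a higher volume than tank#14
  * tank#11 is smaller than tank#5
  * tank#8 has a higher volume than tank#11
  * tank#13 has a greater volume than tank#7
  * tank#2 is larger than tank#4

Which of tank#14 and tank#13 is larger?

tank#13

Chaining the given relations: tank#14 < tank#1 < tank#3 < tank#7 < tank#16 < tank#11 < tank#8 < tank#4 < tank#2 < tank#5 < tank#13.
So tank#14 < tank#13; tank#13 is the larger of the two.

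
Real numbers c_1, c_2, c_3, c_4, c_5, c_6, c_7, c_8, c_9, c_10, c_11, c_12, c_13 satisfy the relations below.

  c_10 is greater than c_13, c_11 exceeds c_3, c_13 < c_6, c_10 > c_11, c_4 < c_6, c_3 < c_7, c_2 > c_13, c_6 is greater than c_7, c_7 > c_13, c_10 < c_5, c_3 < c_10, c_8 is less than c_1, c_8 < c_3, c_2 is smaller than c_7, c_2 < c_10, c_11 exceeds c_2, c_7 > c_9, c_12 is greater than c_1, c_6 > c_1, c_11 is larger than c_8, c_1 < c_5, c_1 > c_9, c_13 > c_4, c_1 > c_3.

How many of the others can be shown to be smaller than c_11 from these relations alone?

5

Directly below c_11: c_8, c_3, c_2.
One step further: c_13 (4 so far).
One step further: c_4 (5 so far).
No other element is forced below c_11 by the given relations, so the count is 5.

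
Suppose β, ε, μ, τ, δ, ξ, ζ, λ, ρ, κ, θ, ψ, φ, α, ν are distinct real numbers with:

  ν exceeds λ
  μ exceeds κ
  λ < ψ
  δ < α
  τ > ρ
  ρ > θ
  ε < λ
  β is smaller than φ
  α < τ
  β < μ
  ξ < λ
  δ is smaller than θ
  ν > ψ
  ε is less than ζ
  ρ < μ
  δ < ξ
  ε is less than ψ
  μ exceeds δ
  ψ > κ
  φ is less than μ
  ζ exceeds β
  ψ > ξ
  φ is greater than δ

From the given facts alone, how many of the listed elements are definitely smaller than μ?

The elements the relations force below μ are δ, β, κ, φ, θ, ρ — no chain reaches any other.
That is 6.

6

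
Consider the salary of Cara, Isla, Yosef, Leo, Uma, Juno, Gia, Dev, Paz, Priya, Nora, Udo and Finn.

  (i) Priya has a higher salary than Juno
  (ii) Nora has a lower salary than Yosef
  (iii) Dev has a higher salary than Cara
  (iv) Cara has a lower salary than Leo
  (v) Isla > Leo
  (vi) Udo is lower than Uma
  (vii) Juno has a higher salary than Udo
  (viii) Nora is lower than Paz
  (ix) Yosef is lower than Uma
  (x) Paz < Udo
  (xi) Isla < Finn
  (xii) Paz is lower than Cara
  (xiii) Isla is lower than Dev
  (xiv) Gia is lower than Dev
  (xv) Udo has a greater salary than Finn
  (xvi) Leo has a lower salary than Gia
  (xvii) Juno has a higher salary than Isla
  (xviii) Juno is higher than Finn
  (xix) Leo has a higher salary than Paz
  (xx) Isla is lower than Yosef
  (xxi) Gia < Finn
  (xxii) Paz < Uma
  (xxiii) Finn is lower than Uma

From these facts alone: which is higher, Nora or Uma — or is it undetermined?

Uma

Nora < Paz < Cara < Leo < Isla < Yosef < Uma, by transitivity through Paz, Cara, Leo, Isla, Yosef.
So Uma is higher.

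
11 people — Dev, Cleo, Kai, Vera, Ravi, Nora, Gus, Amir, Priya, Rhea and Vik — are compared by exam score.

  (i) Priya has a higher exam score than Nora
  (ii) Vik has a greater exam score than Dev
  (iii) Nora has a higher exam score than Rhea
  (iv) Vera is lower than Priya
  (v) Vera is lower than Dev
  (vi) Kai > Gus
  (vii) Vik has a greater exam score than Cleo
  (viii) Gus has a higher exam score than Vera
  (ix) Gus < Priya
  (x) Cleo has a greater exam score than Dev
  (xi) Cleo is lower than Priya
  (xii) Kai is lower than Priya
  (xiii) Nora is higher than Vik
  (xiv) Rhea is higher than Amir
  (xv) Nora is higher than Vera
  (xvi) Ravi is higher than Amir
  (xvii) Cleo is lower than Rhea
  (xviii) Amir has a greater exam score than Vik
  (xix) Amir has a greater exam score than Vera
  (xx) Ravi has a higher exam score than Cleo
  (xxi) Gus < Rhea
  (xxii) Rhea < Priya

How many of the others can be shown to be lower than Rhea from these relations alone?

From Rhea the given relations immediately reach Gus, Cleo, Amir.
From those, Vera, Dev, Vik — 6 in total.
No other element is forced below Rhea by the given relations, so the count is 6.

6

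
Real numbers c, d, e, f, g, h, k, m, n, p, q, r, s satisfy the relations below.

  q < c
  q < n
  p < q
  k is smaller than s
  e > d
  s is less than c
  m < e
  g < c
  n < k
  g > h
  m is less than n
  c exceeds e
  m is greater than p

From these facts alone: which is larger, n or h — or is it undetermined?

Following every chain through h: above h we get g, c.
n is not reached, and no chain runs the other way from n to h.
So the given relations leave the order of h and n undetermined.

undetermined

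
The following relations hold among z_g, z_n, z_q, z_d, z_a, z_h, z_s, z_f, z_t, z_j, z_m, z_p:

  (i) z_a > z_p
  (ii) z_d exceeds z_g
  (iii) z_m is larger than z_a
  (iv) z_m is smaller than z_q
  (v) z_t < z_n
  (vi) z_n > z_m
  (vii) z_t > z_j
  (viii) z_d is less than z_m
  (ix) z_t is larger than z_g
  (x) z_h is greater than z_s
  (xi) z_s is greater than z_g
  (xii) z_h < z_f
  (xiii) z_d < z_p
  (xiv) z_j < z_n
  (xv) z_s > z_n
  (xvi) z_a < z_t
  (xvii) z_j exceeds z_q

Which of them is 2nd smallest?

z_d

Chaining the given pairs: z_g < z_d < z_p < z_a < z_m < z_q < z_j < z_t < z_n < z_s < z_h < z_f.
Counting 2 from the smallest end gives z_d.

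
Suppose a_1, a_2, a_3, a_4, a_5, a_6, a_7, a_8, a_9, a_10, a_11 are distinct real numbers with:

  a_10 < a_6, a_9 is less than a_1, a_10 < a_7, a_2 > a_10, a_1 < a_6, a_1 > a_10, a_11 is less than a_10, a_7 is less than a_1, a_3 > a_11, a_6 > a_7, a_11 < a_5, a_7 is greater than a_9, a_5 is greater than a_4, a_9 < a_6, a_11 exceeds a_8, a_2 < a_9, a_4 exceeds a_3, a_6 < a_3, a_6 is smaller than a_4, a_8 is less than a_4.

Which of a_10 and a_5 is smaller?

The relevant relations are a_10 < a_2; a_2 < a_9; a_9 < a_7; a_7 < a_1; a_1 < a_6; a_6 < a_3; a_3 < a_4; a_4 < a_5.
Together: a_10 < a_2 < a_9 < a_7 < a_1 < a_6 < a_3 < a_4 < a_5.
So a_10 < a_5; a_10 is the smaller of the two.

a_10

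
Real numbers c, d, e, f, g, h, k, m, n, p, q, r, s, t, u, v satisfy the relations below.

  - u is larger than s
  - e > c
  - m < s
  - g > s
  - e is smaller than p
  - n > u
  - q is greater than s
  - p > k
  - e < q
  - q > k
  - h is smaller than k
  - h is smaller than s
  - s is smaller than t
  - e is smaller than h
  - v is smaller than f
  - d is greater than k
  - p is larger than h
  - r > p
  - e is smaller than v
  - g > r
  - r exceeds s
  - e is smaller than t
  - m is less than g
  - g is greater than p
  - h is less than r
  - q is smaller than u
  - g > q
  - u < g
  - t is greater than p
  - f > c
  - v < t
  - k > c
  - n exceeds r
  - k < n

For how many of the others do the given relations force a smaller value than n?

The elements the relations force below n are c, e, h, m, s, k, q, p, r, u — no chain reaches any other.
That is 10.

10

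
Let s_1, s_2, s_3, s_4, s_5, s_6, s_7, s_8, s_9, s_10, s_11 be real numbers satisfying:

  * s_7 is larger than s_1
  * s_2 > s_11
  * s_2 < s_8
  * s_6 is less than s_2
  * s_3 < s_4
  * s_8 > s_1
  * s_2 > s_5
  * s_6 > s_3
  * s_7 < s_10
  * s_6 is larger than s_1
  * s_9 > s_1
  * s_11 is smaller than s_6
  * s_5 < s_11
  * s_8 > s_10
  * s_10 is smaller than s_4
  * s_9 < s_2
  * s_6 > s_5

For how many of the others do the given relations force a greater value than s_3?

4

The elements the relations force above s_3 are s_6, s_2, s_8, s_4 — no chain reaches any other.
That is 4.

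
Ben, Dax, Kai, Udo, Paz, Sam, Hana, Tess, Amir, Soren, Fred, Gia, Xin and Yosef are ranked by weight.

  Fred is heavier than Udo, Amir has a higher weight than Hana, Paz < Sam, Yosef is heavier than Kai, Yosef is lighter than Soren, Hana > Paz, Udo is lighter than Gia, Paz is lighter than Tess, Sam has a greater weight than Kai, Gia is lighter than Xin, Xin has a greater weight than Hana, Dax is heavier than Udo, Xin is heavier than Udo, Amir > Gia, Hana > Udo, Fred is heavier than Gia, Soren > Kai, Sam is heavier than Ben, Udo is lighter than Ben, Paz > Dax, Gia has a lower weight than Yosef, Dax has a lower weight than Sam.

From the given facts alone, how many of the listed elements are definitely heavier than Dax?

6

Directly above Dax: Paz, Sam.
One step further: Tess, Hana (4 so far).
One step further: Amir, Xin (6 so far).
Nothing else is reachable above Dax; 6 in all.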